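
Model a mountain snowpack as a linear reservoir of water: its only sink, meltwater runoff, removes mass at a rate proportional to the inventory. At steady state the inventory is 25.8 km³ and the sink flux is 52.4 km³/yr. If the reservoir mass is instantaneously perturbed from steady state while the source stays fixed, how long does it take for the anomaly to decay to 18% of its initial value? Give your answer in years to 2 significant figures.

0.84 yr

For a linear reservoir the anomaly decays as exp(−t/τ) with τ = M/F = 25.8/52.4 = 0.4924 yr.
exp(−t/τ) = 0.18 ⇒ t = −τ ln(0.18) = 0.4924 × 1.715 = 0.8443 yr.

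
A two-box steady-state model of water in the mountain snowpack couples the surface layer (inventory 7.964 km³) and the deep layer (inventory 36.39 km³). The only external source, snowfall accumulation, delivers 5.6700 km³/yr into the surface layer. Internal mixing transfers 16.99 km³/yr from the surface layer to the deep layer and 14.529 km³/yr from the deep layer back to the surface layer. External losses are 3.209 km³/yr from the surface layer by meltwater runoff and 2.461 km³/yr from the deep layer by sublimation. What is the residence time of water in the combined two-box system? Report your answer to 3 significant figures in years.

7.82 yr

Residence time in the combined system uses the total inventory and the total *external* removal — internal exchanges between the two boxes cancel.
M_total = 7.964 + 36.39 = 44.354 km³.
ΣF_external_out = 3.209 + 2.461 = 5.6700 km³/yr.
τ = M_total / ΣF_ext = 44.354 / 5.6700 = 7.823 yr.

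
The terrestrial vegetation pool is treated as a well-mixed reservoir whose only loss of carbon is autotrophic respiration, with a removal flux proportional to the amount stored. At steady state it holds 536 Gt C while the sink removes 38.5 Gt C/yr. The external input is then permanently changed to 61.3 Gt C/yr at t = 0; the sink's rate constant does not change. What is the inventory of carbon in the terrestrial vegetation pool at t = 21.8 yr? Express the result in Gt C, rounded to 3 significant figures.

The sink rate constant is k = F₀/M₀ = 38.5/536 = 0.07183 yr⁻¹.
Solving dM/dt = F₁ − kM with M(0) = M₀ gives M(t) = F₁/k + (M₀ − F₁/k)·e^(−kt).
F₁/k = 61.3/0.07183 = 853.42 Gt C; kt = 0.07183 × 21.8 = 1.566, e^(−kt) = 0.2089.
M(21.8) = 853.42 + (536 − 853.42) × 0.2089 = 853.42 − 66.31 = 787.11 Gt C.

787 Gt C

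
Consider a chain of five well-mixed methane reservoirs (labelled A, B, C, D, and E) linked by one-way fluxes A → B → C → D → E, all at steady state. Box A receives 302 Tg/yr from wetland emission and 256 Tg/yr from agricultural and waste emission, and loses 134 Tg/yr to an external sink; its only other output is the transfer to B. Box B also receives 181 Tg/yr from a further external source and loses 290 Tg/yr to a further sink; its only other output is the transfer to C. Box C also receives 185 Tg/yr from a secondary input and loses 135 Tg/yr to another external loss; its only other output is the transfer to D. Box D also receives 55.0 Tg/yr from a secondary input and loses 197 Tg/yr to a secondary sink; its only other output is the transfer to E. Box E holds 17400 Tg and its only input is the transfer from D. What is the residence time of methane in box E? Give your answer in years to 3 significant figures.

78.0 yr

Box A: F(A→B) = (302 + 256) − 134 = 424.00 Tg/yr.
Box B: F(B→C) = (424.00 + 181) − 290 = 315.00 Tg/yr.
Box C: F(C→D) = (315.00 + 185) − 135 = 365.00 Tg/yr.
Box D: F(D→E) = (365.00 + 55.0) − 197 = 223.00 Tg/yr.
Box E throughput = its input = 223.00 Tg/yr; τ = 17400 / 223.00 = 78.03 yr.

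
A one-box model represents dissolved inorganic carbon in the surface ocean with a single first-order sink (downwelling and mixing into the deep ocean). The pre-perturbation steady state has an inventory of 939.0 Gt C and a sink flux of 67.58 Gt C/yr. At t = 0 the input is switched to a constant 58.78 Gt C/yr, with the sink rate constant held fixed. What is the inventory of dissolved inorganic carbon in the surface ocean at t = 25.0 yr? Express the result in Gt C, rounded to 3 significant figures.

837 Gt C

The sink rate constant is k = F₀/M₀ = 67.58/939.0 = 0.07197 yr⁻¹.
Solving dM/dt = F₁ − kM with M(0) = M₀ gives M(t) = F₁/k + (M₀ − F₁/k)·e^(−kt).
F₁/k = 58.78/0.07197 = 816.73 Gt C; kt = 0.07197 × 25.0 = 1.799, e^(−kt) = 0.1654.
M(25.0) = 816.73 + (939.0 − 816.73) × 0.1654 = 816.73 + 20.23 = 836.95 Gt C.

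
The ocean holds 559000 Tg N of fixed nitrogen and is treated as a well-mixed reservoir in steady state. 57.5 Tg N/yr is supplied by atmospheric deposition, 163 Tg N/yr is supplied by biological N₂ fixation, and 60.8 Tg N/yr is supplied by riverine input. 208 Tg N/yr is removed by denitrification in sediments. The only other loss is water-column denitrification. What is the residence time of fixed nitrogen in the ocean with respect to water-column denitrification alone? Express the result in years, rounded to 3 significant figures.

At steady state ΣF_in = ΣF_out.
ΣF_in = 57.5 + 163 + 60.8 = 281.30 Tg N/yr.
Water-column denitrification flux = ΣF_in − (208) = 281.30 − 208.0 = 73.30 Tg N/yr.
τ = M / F = 559000 / 73.30 = 7626 yr.

7630 yr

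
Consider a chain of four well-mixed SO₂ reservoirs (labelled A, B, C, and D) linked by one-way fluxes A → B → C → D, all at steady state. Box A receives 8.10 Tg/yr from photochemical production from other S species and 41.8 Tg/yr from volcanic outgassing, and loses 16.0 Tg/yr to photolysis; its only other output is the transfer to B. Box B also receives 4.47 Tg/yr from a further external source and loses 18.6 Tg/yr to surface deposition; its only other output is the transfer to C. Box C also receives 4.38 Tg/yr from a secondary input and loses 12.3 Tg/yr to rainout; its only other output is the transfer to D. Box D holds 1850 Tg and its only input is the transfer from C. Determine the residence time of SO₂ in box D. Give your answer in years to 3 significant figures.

Box A: F(A→B) = (8.10 + 41.8) − 16.0 = 33.900 Tg/yr.
Box B: F(B→C) = (33.900 + 4.47) − 18.6 = 19.770 Tg/yr.
Box C: F(C→D) = (19.770 + 4.38) − 12.3 = 11.850 Tg/yr.
Box D throughput = its input = 11.850 Tg/yr; τ = 1850 / 11.850 = 156.1 yr.

156 yr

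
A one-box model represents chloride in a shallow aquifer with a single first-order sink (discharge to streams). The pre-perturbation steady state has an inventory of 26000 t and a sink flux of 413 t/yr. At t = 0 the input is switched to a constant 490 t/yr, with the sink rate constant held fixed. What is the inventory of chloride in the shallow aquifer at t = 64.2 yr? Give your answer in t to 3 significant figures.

The sink rate constant is k = F₀/M₀ = 413/26000 = 0.01588 yr⁻¹.
Solving dM/dt = F₁ − kM with M(0) = M₀ gives M(t) = F₁/k + (M₀ − F₁/k)·e^(−kt).
F₁/k = 490/0.01588 = 30847 t; kt = 0.01588 × 64.2 = 1.020, e^(−kt) = 0.3607.
M(64.2) = 30847 + (26000 − 30847) × 0.3607 = 30847 − 1748 = 29099 t.

29100 t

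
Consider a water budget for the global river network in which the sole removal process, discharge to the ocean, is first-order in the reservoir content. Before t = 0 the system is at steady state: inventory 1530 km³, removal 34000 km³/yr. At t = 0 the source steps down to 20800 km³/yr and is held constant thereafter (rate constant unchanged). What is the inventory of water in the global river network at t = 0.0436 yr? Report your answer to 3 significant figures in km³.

1160 km³

The sink rate constant is k = F₀/M₀ = 34000/1530 = 22.22 yr⁻¹.
Solving dM/dt = F₁ − kM with M(0) = M₀ gives M(t) = F₁/k + (M₀ − F₁/k)·e^(−kt).
F₁/k = 20800/22.22 = 936.00 km³; kt = 22.22 × 0.0436 = 0.9689, e^(−kt) = 0.3795.
M(0.0436) = 936.00 + (1530 − 936.00) × 0.3795 = 936.00 + 225.4 = 1161.4 km³.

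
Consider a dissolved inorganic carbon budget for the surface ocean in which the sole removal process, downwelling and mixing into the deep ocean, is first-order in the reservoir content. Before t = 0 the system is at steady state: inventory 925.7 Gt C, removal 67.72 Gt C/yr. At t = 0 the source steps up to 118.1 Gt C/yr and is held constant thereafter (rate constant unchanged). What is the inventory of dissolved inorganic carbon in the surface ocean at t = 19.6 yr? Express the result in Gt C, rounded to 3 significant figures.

Residence time τ = M₀/F₀ = 13.67 yr. The eventual steady state is M_∞ = M₀·(F₁/F₀) = 925.7 × 118.1/67.72 = 1614.4 Gt C.
The anomaly ΔM(t) = M(t) − M_∞ decays as ΔM₀·e^(−t/τ) with ΔM₀ = 925.7 − 1614.4 = −688.7 Gt C.
At t = 19.6 yr, e^(−t/τ) = e^(−1.434) = 0.2384, so ΔM = −164.2 Gt C and M = 1614.4 − 164.2 = 1450.2 Gt C.

1450 Gt C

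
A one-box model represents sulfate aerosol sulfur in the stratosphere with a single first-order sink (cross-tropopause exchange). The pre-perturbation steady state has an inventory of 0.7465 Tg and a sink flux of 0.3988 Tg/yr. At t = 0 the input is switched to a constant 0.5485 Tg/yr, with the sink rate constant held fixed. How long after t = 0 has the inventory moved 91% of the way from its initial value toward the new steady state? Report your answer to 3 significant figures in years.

τ = M₀/F₀ = 0.7465/0.3988 = 1.872 yr.
The remaining gap fraction is e^(−t/τ); 91% covered ⇒ e^(−t/τ) = 0.0900.
t = −τ ln(0.0900) = 1.872 × 2.408 = 4.507 yr.

4.51 yr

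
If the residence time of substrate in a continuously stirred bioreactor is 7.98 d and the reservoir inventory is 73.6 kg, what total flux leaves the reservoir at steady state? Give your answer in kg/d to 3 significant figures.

9.22 kg/d

F = M / τ = 73.6 / 7.98 = 9.223 kg/d.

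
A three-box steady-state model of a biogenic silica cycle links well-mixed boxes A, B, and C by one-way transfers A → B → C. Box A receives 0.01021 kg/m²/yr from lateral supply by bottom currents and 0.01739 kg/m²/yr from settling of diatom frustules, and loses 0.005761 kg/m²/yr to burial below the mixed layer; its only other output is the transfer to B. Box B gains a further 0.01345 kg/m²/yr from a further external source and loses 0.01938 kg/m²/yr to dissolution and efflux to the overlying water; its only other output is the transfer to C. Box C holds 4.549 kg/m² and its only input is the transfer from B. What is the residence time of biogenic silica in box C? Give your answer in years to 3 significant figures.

Box A: F(A→B) = (0.01021 + 0.01739) − 0.005761 = 0.021839 kg/m²/yr.
Box B: F(B→C) = (0.021839 + 0.01345) − 0.01938 = 0.015909 kg/m²/yr.
Box C throughput = its input = 0.015909 kg/m²/yr; τ = 4.549 / 0.015909 = 285.9 yr.

286 yr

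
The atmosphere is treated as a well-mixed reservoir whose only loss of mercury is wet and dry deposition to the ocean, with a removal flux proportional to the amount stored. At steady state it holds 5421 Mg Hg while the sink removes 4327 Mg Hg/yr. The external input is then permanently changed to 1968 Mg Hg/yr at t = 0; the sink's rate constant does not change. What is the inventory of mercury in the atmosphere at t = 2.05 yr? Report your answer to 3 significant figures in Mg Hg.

The sink rate constant is k = F₀/M₀ = 4327/5421 = 0.7982 yr⁻¹.
Solving dM/dt = F₁ − kM with M(0) = M₀ gives M(t) = F₁/k + (M₀ − F₁/k)·e^(−kt).
F₁/k = 1968/0.7982 = 2465.6 Mg Hg; kt = 0.7982 × 2.05 = 1.636, e^(−kt) = 0.1947.
M(2.05) = 2465.6 + (5421 − 2465.6) × 0.1947 = 2465.6 + 575.4 = 3041.0 Mg Hg.

3040 Mg Hg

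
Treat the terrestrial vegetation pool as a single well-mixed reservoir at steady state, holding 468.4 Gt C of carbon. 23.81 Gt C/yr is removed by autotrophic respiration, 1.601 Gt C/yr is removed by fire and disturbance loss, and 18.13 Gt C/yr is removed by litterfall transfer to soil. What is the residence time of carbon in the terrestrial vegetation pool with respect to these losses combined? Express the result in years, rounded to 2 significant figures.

Total removal = 23.81 + 1.601 + 18.13 = 43.541 Gt C/yr.
τ = M / ΣF_out = 468.4 / 43.541 = 10.76 yr.

11 yr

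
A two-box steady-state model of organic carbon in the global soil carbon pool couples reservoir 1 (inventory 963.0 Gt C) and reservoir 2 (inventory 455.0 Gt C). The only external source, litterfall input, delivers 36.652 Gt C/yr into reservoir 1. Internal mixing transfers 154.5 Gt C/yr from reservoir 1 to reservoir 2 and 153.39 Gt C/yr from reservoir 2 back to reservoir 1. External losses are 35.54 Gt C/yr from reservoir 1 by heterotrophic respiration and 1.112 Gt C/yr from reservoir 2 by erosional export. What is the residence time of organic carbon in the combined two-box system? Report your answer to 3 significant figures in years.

38.7 yr

Treat the two boxes together as one reservoir: the mixing fluxes between them are internal recycling, so τ = ΣM / Σ(external losses).
M_total = 963.0 + 455.0 = 1418.0 Gt C.
ΣF_external_out = 35.54 + 1.112 = 36.652 Gt C/yr.
τ = M_total / ΣF_ext = 1418.0 / 36.652 = 38.69 yr.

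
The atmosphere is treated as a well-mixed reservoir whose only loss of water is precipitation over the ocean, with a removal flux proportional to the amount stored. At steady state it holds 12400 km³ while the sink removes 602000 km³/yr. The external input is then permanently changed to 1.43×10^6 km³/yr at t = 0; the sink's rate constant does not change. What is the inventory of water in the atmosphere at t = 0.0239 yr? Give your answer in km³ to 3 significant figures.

24100 km³

τ = M₀/F₀ = 12400/602000 = 0.02060 yr; rate constant k = 1/τ.
New steady state M_∞ = F₁/k = F₁·τ = 1.43×10^6 × 0.02060 = 29455 km³.
M(t) = M_∞ + (M₀ − M_∞)·e^(−t/τ); t/τ = 0.0239/0.02060 = 1.160, so e^(−t/τ) = 0.3134.
M(t) = 29455 − 17060 × 0.3134 = 24110 km³.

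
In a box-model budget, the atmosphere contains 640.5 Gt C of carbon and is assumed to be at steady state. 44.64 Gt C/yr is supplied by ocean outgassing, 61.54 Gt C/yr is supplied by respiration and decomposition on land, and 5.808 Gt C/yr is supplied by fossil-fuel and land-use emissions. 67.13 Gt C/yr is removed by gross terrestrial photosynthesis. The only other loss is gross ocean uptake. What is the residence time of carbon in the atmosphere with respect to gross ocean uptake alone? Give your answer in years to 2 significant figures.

14 yr

At steady state ΣF_in = ΣF_out.
ΣF_in = 44.64 + 61.54 + 5.808 = 111.99 Gt C/yr.
Gross ocean uptake flux = ΣF_in − (67.13) = 111.99 − 67.13 = 44.86 Gt C/yr.
τ = M / F = 640.5 / 44.86 = 14.28 yr.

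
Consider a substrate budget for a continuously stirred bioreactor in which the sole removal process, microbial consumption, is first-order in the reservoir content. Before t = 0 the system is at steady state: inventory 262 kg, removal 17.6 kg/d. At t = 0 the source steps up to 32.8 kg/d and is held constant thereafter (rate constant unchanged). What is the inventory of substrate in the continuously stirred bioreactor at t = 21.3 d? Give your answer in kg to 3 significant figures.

Residence time τ = M₀/F₀ = 14.89 d. The eventual steady state is M_∞ = M₀·(F₁/F₀) = 262 × 32.8/17.6 = 488.27 kg.
The anomaly ΔM(t) = M(t) − M_∞ decays as ΔM₀·e^(−t/τ) with ΔM₀ = 262 − 488.27 = −226.3 kg.
At t = 21.3 d, e^(−t/τ) = e^(−1.431) = 0.2391, so ΔM = −54.10 kg and M = 488.27 − 54.10 = 434.17 kg.

434 kg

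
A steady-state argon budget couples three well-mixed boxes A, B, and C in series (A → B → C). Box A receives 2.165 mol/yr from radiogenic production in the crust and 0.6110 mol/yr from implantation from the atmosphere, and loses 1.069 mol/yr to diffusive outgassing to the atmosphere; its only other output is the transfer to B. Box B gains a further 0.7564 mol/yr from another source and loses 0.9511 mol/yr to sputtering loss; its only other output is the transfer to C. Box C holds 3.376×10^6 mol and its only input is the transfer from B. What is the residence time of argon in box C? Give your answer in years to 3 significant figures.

2.23×10^6 yr

Box A: F(A→B) = (2.165 + 0.6110) − 1.069 = 1.7070 mol/yr.
Box B: F(B→C) = (1.7070 + 0.7564) − 0.9511 = 1.5123 mol/yr.
Box C throughput = its input = 1.5123 mol/yr; τ = 3.376×10^6 / 1.5123 = 2.232×10^6 yr.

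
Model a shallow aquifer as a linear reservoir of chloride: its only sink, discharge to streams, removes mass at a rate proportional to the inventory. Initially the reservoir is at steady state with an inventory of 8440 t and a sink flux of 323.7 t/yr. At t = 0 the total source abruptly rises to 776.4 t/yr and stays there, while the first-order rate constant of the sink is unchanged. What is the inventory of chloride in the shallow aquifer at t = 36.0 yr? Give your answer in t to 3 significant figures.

Residence time τ = M₀/F₀ = 26.07 yr. The eventual steady state is M_∞ = M₀·(F₁/F₀) = 8440 × 776.4/323.7 = 20243 t.
The anomaly ΔM(t) = M(t) − M_∞ decays as ΔM₀·e^(−t/τ) with ΔM₀ = 8440 − 20243 = −11800 t.
At t = 36.0 yr, e^(−t/τ) = e^(−1.381) = 0.2514, so ΔM = −2967 t and M = 20243 − 2967 = 17276 t.

17300 t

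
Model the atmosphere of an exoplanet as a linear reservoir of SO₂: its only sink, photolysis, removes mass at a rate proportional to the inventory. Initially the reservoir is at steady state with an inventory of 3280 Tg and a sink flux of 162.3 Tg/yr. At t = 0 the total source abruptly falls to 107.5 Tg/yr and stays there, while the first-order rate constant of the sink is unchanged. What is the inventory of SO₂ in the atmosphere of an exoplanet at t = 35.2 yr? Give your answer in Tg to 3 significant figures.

2370 Tg

τ = M₀/F₀ = 3280/162.3 = 20.21 yr; rate constant k = 1/τ.
New steady state M_∞ = F₁/k = F₁·τ = 107.5 × 20.21 = 2172.5 Tg.
M(t) = M_∞ + (M₀ − M_∞)·e^(−t/τ); t/τ = 35.2/20.21 = 1.742, so e^(−t/τ) = 0.1752.
M(t) = 2172.5 + 1107 × 0.1752 = 2366.6 Tg.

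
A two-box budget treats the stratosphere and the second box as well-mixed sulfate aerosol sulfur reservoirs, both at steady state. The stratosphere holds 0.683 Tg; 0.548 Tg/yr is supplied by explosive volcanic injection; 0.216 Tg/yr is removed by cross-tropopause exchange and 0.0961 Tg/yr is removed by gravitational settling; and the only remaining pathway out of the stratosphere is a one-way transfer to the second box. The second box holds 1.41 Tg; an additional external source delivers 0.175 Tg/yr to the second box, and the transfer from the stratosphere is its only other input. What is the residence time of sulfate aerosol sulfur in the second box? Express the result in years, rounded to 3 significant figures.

Balance the stratosphere: ΣF_in = 0.54800 Tg/yr.
Transfer to the second box = ΣF_in − (0.216 + 0.0961) = 0.23590 Tg/yr.
Total input to the second box = 0.23590 + 0.175 = 0.41090 Tg/yr; at steady state this equals its total output.
τ = M / F = 1.41 / 0.41090 = 3.431 yr.

3.43 yr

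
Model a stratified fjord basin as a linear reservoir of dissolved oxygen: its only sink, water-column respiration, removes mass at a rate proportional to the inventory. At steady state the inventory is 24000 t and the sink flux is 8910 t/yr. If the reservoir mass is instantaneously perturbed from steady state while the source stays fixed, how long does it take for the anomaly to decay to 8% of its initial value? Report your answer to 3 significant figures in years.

6.80 yr

For a linear reservoir the anomaly decays as exp(−t/τ) with τ = M/F = 24000/8910 = 2.694 yr.
exp(−t/τ) = 0.08 ⇒ t = −τ ln(0.08) = 2.694 × 2.526 = 6.803 yr.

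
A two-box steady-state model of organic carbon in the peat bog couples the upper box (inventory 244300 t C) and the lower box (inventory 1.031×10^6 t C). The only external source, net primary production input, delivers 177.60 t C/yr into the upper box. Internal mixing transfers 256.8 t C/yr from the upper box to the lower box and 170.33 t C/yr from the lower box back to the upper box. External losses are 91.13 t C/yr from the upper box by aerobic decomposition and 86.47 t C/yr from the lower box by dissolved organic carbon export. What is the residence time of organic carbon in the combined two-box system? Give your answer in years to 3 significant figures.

Residence time in the combined system uses the total inventory and the total *external* removal — internal exchanges between the two boxes cancel.
M_total = 244300 + 1.031×10^6 = 1.2753×10^6 t C.
ΣF_external_out = 91.13 + 86.47 = 177.60 t C/yr.
τ = M_total / ΣF_ext = 1.2753×10^6 / 177.60 = 7181 yr.

7180 yr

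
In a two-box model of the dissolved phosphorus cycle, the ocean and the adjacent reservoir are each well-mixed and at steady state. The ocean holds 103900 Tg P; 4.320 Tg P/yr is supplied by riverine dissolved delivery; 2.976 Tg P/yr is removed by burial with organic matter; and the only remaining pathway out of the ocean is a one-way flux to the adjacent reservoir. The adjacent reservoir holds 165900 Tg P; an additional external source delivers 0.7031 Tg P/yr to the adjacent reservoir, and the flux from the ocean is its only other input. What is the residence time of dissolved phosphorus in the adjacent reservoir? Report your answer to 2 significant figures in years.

Balance the ocean: ΣF_in = 4.3200 Tg P/yr.
Flux to the adjacent reservoir = ΣF_in − (2.976) = 1.3440 Tg P/yr.
Total input to the adjacent reservoir = 1.3440 + 0.7031 = 2.0471 Tg P/yr; at steady state this equals its total output.
τ = M / F = 165900 / 2.0471 = 81040 yr.

81000 yr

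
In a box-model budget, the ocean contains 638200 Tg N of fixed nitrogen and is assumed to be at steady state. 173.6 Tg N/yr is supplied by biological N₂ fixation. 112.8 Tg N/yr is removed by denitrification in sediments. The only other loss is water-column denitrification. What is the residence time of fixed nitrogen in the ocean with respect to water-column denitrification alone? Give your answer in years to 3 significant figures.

10500 yr

At steady state ΣF_in = ΣF_out.
ΣF_in = 173.60 Tg N/yr.
Water-column denitrification flux = ΣF_in − (112.8) = 173.60 − 112.8 = 60.80 Tg N/yr.
τ = M / F = 638200 / 60.80 = 10500 yr.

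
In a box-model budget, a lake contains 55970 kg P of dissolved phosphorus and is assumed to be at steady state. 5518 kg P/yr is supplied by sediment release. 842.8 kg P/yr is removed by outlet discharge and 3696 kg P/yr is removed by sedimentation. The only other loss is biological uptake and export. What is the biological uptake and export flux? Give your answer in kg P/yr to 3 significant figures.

At steady state ΣF_in = ΣF_out.
ΣF_in = 5518.0 kg P/yr.
Biological uptake and export flux = ΣF_in − (842.8 + 3696) = 5518.0 − 4539 = 979.2 kg P/yr.

979 kg P/yr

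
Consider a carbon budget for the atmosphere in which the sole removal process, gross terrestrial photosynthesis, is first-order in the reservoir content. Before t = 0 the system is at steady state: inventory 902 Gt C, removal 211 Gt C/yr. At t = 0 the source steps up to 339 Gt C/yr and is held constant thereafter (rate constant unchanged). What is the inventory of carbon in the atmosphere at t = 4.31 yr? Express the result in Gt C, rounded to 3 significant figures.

1250 Gt C

Residence time τ = M₀/F₀ = 4.275 yr. The eventual steady state is M_∞ = M₀·(F₁/F₀) = 902 × 339/211 = 1449.2 Gt C.
The anomaly ΔM(t) = M(t) − M_∞ decays as ΔM₀·e^(−t/τ) with ΔM₀ = 902 − 1449.2 = −547.2 Gt C.
At t = 4.31 yr, e^(−t/τ) = e^(−1.008) = 0.3649, so ΔM = −199.7 Gt C and M = 1449.2 − 199.7 = 1249.5 Gt C.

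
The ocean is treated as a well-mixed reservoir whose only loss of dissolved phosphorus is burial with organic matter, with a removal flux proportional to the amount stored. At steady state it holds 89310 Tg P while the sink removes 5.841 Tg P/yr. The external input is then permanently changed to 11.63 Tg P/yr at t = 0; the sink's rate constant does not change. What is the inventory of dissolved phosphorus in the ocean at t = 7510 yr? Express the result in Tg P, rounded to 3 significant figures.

τ = M₀/F₀ = 89310/5.841 = 15290 yr; rate constant k = 1/τ.
New steady state M_∞ = F₁/k = F₁·τ = 11.63 × 15290 = 177820 Tg P.
M(t) = M_∞ + (M₀ − M_∞)·e^(−t/τ); t/τ = 7510/15290 = 0.4912, so e^(−t/τ) = 0.6119.
M(t) = 177820 − 88510 × 0.6119 = 123660 Tg P.

124000 Tg P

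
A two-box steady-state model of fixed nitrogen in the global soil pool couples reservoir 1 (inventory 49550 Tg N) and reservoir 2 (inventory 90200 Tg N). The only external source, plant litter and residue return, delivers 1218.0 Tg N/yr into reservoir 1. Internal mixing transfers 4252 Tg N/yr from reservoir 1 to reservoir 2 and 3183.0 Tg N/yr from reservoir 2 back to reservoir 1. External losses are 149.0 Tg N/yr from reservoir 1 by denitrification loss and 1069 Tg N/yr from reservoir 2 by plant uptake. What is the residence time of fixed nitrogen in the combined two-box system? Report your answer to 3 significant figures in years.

115 yr

Residence time in the combined system uses the total inventory and the total *external* removal — internal exchanges between the two boxes cancel.
M_total = 49550 + 90200 = 139750 Tg N.
ΣF_external_out = 149.0 + 1069 = 1218.0 Tg N/yr.
τ = M_total / ΣF_ext = 139750 / 1218.0 = 114.7 yr.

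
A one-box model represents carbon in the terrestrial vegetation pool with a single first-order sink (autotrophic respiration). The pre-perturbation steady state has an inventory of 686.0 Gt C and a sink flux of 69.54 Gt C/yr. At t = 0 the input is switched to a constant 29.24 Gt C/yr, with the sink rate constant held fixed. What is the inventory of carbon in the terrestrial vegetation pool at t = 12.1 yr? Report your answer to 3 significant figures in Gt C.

The sink rate constant is k = F₀/M₀ = 69.54/686.0 = 0.1014 yr⁻¹.
Solving dM/dt = F₁ − kM with M(0) = M₀ gives M(t) = F₁/k + (M₀ − F₁/k)·e^(−kt).
F₁/k = 29.24/0.1014 = 288.45 Gt C; kt = 0.1014 × 12.1 = 1.227, e^(−kt) = 0.2933.
M(12.1) = 288.45 + (686.0 − 288.45) × 0.2933 = 288.45 + 116.6 = 405.05 Gt C.

405 Gt C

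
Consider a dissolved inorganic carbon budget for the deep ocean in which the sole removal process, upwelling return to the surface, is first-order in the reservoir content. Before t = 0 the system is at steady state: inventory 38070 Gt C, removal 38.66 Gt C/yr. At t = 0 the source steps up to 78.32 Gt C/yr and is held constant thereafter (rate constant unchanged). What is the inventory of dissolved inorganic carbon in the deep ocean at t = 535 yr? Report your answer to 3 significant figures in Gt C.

54400 Gt C

τ = M₀/F₀ = 38070/38.66 = 984.7 yr; rate constant k = 1/τ.
New steady state M_∞ = F₁/k = F₁·τ = 78.32 × 984.7 = 77125 Gt C.
M(t) = M_∞ + (M₀ − M_∞)·e^(−t/τ); t/τ = 535/984.7 = 0.5433, so e^(−t/τ) = 0.5808.
M(t) = 77125 − 39050 × 0.5808 = 54440 Gt C.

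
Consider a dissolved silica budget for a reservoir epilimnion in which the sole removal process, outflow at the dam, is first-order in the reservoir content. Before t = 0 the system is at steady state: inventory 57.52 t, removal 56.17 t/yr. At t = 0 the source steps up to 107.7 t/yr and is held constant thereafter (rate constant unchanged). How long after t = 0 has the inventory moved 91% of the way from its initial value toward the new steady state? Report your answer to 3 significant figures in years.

τ = M₀/F₀ = 57.52/56.17 = 1.024 yr.
The remaining gap fraction is e^(−t/τ); 91% covered ⇒ e^(−t/τ) = 0.0900.
t = −τ ln(0.0900) = 1.024 × 2.408 = 2.466 yr.

2.47 yr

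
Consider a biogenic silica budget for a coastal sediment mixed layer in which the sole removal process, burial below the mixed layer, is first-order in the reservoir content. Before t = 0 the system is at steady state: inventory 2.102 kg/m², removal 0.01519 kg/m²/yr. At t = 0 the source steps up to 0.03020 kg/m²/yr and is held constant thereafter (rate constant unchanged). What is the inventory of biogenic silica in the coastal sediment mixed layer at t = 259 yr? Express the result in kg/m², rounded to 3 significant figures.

3.86 kg/m²

Residence time τ = M₀/F₀ = 138.4 yr. The eventual steady state is M_∞ = M₀·(F₁/F₀) = 2.102 × 0.03020/0.01519 = 4.1791 kg/m².
The anomaly ΔM(t) = M(t) − M_∞ decays as ΔM₀·e^(−t/τ) with ΔM₀ = 2.102 − 4.1791 = −2.077 kg/m².
At t = 259 yr, e^(−t/τ) = e^(−1.872) = 0.1539, so ΔM = −0.3196 kg/m² and M = 4.1791 − 0.3196 = 3.8595 kg/m².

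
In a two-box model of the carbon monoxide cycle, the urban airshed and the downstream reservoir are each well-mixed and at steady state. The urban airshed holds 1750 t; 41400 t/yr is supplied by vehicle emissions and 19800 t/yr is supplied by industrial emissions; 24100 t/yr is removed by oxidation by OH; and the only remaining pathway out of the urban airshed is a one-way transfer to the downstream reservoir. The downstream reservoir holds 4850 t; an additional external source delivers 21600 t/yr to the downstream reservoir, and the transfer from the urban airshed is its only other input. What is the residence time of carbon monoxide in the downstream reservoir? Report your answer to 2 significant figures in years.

0.083 yr

Balance the urban airshed: ΣF_in = 41400 + 19800 = 61200 t/yr.
Transfer to the downstream reservoir = ΣF_in − (24100) = 37100 t/yr.
Total input to the downstream reservoir = 37100 + 21600 = 58700 t/yr; at steady state this equals its total output.
τ = M / F = 4850 / 58700 = 0.08262 yr.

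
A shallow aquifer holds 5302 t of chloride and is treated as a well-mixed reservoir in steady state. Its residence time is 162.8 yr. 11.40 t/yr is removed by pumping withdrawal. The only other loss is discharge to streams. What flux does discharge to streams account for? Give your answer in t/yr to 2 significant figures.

21 t/yr

Total removal F = M/τ = 5302 / 162.8 = 32.57 t/yr.
Discharge to streams = F − (11.40) = 32.57 − 11.40 = 21.17 t/yr.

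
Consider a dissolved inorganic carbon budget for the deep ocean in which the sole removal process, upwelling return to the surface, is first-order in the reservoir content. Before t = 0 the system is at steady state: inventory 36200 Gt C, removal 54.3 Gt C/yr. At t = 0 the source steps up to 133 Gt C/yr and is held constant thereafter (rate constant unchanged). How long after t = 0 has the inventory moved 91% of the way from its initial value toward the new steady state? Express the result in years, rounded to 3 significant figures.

1610 yr

τ = M₀/F₀ = 36200/54.3 = 666.7 yr.
The remaining gap fraction is e^(−t/τ); 91% covered ⇒ e^(−t/τ) = 0.0900.
t = −τ ln(0.0900) = 666.7 × 2.408 = 1605 yr.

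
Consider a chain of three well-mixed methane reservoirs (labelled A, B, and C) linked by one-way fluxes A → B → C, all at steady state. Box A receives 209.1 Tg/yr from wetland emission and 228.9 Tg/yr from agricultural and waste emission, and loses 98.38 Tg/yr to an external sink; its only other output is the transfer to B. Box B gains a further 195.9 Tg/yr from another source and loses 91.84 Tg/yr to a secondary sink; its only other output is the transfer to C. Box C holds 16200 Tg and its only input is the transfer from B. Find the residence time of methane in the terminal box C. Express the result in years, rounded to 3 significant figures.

Box A: F(A→B) = (209.1 + 228.9) − 98.38 = 339.62 Tg/yr.
Box B: F(B→C) = (339.62 + 195.9) − 91.84 = 443.68 Tg/yr.
Box C throughput = its input = 443.68 Tg/yr; τ = 16200 / 443.68 = 36.51 yr.

36.5 yr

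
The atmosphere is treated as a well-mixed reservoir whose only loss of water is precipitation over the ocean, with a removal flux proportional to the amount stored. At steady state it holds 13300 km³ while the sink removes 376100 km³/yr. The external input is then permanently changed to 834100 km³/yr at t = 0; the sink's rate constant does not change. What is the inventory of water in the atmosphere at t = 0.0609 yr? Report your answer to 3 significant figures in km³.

Residence time τ = M₀/F₀ = 0.03536 yr. The eventual steady state is M_∞ = M₀·(F₁/F₀) = 13300 × 834100/376100 = 29496 km³.
The anomaly ΔM(t) = M(t) − M_∞ decays as ΔM₀·e^(−t/τ) with ΔM₀ = 13300 − 29496 = −16200 km³.
At t = 0.0609 yr, e^(−t/τ) = e^(−1.722) = 0.1787, so ΔM = −2894 km³ and M = 29496 − 2894 = 26602 km³.

26600 km³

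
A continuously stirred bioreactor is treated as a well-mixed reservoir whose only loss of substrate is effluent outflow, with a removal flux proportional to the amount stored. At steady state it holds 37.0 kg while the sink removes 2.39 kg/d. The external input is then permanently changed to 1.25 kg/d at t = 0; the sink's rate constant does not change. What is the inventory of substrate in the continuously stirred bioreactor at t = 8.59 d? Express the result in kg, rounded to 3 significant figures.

Residence time τ = M₀/F₀ = 15.48 d. The eventual steady state is M_∞ = M₀·(F₁/F₀) = 37.0 × 1.25/2.39 = 19.351 kg.
The anomaly ΔM(t) = M(t) − M_∞ decays as ΔM₀·e^(−t/τ) with ΔM₀ = 37.0 − 19.351 = 17.65 kg.
At t = 8.59 d, e^(−t/τ) = e^(−0.5549) = 0.5741, so ΔM = 10.13 kg and M = 19.351 + 10.13 = 29.484 kg.

29.5 kg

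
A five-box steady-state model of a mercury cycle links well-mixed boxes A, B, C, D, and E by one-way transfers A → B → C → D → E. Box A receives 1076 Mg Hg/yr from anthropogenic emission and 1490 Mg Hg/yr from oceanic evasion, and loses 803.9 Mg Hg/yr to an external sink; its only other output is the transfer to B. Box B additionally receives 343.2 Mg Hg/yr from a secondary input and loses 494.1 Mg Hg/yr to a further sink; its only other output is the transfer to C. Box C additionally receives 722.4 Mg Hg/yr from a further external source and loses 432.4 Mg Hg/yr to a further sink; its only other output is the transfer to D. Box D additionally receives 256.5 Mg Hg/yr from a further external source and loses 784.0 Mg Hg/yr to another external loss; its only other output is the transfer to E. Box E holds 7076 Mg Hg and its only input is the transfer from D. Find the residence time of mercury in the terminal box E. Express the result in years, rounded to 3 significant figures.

Box A: F(A→B) = (1076 + 1490) − 803.9 = 1762.1 Mg Hg/yr.
Box B: F(B→C) = (1762.1 + 343.2) − 494.1 = 1611.2 Mg Hg/yr.
Box C: F(C→D) = (1611.2 + 722.4) − 432.4 = 1901.2 Mg Hg/yr.
Box D: F(D→E) = (1901.2 + 256.5) − 784.0 = 1373.7 Mg Hg/yr.
Box E throughput = its input = 1373.7 Mg Hg/yr; τ = 7076 / 1373.7 = 5.151 yr.

5.15 yr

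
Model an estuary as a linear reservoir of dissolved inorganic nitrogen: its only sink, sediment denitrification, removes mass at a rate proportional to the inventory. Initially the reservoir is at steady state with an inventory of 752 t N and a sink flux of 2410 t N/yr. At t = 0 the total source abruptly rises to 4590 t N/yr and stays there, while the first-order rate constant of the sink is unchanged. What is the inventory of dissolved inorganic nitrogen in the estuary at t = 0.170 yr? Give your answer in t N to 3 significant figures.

The sink rate constant is k = F₀/M₀ = 2410/752 = 3.205 yr⁻¹.
Solving dM/dt = F₁ − kM with M(0) = M₀ gives M(t) = F₁/k + (M₀ − F₁/k)·e^(−kt).
F₁/k = 4590/3.205 = 1432.2 t N; kt = 3.205 × 0.170 = 0.5448, e^(−kt) = 0.5799.
M(0.170) = 1432.2 + (752 − 1432.2) × 0.5799 = 1432.2 − 394.5 = 1037.7 t N.

1040 t N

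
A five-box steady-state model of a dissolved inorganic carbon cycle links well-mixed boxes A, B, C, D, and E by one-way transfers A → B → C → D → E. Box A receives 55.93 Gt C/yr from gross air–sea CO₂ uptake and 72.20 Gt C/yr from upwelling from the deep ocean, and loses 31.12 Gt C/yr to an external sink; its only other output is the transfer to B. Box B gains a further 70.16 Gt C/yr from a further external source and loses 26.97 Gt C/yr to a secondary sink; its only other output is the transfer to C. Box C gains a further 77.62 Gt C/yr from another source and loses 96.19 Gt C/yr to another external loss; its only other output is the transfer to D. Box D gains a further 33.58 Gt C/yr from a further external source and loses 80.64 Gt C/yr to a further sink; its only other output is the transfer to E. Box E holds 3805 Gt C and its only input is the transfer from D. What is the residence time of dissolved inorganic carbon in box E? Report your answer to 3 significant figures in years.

51.0 yr

Box A: F(A→B) = (55.93 + 72.20) − 31.12 = 97.010 Gt C/yr.
Box B: F(B→C) = (97.010 + 70.16) − 26.97 = 140.20 Gt C/yr.
Box C: F(C→D) = (140.20 + 77.62) − 96.19 = 121.63 Gt C/yr.
Box D: F(D→E) = (121.63 + 33.58) − 80.64 = 74.570 Gt C/yr.
Box E throughput = its input = 74.570 Gt C/yr; τ = 3805 / 74.570 = 51.03 yr.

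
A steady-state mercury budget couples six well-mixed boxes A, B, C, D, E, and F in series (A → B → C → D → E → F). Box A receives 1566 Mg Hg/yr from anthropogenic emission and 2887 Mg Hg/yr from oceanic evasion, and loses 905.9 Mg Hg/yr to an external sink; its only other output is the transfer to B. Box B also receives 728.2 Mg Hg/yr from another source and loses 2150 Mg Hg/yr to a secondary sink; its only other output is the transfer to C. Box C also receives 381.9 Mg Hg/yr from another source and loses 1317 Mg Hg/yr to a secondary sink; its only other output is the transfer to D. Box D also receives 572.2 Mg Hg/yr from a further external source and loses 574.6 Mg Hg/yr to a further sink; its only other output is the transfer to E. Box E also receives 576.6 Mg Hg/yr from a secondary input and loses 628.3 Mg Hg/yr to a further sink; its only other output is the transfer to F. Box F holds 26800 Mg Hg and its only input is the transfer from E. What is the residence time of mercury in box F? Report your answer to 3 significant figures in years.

23.6 yr

Box A: F(A→B) = (1566 + 2887) − 905.9 = 3547.1 Mg Hg/yr.
Box B: F(B→C) = (3547.1 + 728.2) − 2150 = 2125.3 Mg Hg/yr.
Box C: F(C→D) = (2125.3 + 381.9) − 1317 = 1190.2 Mg Hg/yr.
Box D: F(D→E) = (1190.2 + 572.2) − 574.6 = 1187.8 Mg Hg/yr.
Box E: F(E→F) = (1187.8 + 576.6) − 628.3 = 1136.1 Mg Hg/yr.
Box F throughput = its input = 1136.1 Mg Hg/yr; τ = 26800 / 1136.1 = 23.59 yr.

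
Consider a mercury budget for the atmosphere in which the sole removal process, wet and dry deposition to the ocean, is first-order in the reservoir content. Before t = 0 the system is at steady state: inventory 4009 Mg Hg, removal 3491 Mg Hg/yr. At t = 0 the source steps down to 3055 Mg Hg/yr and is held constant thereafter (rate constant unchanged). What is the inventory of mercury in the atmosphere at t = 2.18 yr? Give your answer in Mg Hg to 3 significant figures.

3580 Mg Hg

The sink rate constant is k = F₀/M₀ = 3491/4009 = 0.8708 yr⁻¹.
Solving dM/dt = F₁ − kM with M(0) = M₀ gives M(t) = F₁/k + (M₀ − F₁/k)·e^(−kt).
F₁/k = 3055/0.8708 = 3508.3 Mg Hg; kt = 0.8708 × 2.18 = 1.898, e^(−kt) = 0.1498.
M(2.18) = 3508.3 + (4009 − 3508.3) × 0.1498 = 3508.3 + 75.01 = 3583.3 Mg Hg.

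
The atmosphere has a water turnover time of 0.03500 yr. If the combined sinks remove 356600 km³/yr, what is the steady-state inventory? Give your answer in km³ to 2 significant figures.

τ = M/F ⇒ M = τ × F = 0.03500 × 356600 = 12480 km³.

12000 km³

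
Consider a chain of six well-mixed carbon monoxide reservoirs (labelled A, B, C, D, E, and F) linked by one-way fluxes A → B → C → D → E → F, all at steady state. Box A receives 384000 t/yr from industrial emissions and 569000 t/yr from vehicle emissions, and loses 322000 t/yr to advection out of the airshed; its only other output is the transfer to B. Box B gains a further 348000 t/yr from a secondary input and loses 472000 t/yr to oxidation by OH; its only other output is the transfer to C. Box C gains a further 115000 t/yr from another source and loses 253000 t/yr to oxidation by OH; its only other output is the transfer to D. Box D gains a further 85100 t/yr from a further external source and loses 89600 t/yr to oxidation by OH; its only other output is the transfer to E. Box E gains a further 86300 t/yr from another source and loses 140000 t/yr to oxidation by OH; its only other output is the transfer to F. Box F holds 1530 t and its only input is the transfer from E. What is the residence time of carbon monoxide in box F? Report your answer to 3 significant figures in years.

0.00492 yr

Box A: F(A→B) = (384000 + 569000) − 322000 = 631000 t/yr.
Box B: F(B→C) = (631000 + 348000) − 472000 = 507000 t/yr.
Box C: F(C→D) = (507000 + 115000) − 253000 = 369000 t/yr.
Box D: F(D→E) = (369000 + 85100) − 89600 = 364500 t/yr.
Box E: F(E→F) = (364500 + 86300) − 140000 = 310800 t/yr.
Box F throughput = its input = 310800 t/yr; τ = 1530 / 310800 = 0.004923 yr.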